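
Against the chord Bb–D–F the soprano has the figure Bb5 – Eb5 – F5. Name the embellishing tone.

Eb5 is an appoggiatura.

The harmony at that moment is Bb major triad (Bb, D, F); Eb5 is not a chord tone.
It is approached by leap down from Bb5 and left by step up to F5.
Leap in, step out — an appoggiatura.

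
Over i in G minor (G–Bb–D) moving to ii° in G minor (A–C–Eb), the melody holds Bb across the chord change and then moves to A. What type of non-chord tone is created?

The harmony at that moment is A diminished triad (A, C, Eb); Bb is not a chord tone.
It is held over (the same pitch as the preceding Bb) and left by step down to A.
Held over from the previous chord and resolving down by step — a suspension.

Bb is a suspension.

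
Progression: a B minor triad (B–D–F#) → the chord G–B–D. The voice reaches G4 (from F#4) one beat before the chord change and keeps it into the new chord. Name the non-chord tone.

The harmony at that moment is B minor triad (B, D, F#); G4 is not a chord tone.
It is approached by step up from F#4 and then sustained as the same pitch into the next harmony.
Arriving early and becoming a chord tone when the harmony changes — an anticipation.

G4 is an anticipation.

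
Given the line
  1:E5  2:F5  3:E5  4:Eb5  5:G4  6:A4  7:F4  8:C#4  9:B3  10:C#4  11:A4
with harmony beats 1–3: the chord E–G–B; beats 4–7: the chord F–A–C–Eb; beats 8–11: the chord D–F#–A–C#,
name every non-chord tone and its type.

The harmony at that moment is E minor triad (E, G, B); F5 is not a chord tone.
It is approached by step up from E5 and left by step down to E5.
Step away and step back to the same note — a neighbor tone (upper neighbor).
The harmony at that moment is F dominant seventh chord (F, A, C, Eb); G4 is not a chord tone.
It is approached by leap down from Eb5 and left by step up to A4.
Leap in, step out — an appoggiatura.
The harmony at that moment is D major seventh chord (D, F#, A, C#); B3 is not a chord tone.
It is approached by step down from C#4 and left by step up to C#4.
Step away and step back to the same note — a neighbor tone (lower neighbor).

F5 (beat 2) — neighbor tone; G4 (beat 5) — appoggiatura; B3 (beat 9) — neighbor tone.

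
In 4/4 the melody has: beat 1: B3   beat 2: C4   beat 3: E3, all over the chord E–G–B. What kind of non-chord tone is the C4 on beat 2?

Escape tone.

The harmony at that moment is E minor triad (E, G, B); C4 is not a chord tone.
It is approached by step up from B3 and left by leap down to E3.
Step in, leap out, on a weak beat — an escape tone.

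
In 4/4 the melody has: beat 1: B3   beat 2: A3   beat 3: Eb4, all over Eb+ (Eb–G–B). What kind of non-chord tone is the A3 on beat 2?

Escape tone.

The harmony at that moment is Eb augmented triad (Eb, G, B); A3 is not a chord tone.
It is approached by step down from B3 and left by leap up to Eb4.
Step in, leap out, on a weak beat — an escape tone.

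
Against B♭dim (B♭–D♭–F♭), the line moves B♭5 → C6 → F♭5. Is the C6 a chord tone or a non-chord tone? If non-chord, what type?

Non-chord tone — an escape tone.

The harmony at that moment is B♭ diminished triad (B♭, D♭, F♭); C6 is not a chord tone.
It is approached by step up from B♭5 and left by leap down to F♭5.
Step in, leap out — an escape tone.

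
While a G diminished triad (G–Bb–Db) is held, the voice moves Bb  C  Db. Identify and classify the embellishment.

The harmony at that moment is G diminished triad (G, Bb, Db); C is not a chord tone.
It is approached by step up from Bb and left by step up to Db.
Step in, step out in the same direction — a passing tone.

C is a passing tone.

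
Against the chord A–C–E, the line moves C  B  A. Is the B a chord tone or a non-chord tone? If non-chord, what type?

Non-chord tone — a passing tone.

The harmony at that moment is A minor triad (A, C, E); B is not a chord tone.
It is approached by step down from C and left by step down to A.
Step in, step out in the same direction — a passing tone.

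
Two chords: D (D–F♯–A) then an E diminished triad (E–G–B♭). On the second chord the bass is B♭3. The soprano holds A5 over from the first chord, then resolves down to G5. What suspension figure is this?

At the second chord the bass is B♭3. The suspended A5 lies a seventh above the bass; after resolving down by step to G5, the interval above the bass becomes a sixth.
Suspension figures are named by those two intervals: 7–6.

7–6 suspension.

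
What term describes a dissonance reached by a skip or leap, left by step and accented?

Approach: by leap. Departure: by step. Metric position: strong.
Leap in, step out, in a metrically strong position — an appoggiatura. (It is the mirror image of the escape tone, which steps in and leaps out from a weak position.)

Appoggiatura.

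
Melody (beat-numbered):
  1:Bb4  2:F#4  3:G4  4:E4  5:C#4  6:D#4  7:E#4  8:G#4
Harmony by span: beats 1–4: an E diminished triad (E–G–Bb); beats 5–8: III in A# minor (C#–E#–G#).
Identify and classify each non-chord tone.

The harmony at that moment is E diminished triad (E, G, Bb); F#4 is not a chord tone.
It is approached by leap down from Bb4 and left by step up to G4.
Leap in, step out — an appoggiatura.
The harmony at that moment is C# major triad (C#, E#, G#); D#4 is not a chord tone.
It is approached by step up from C#4 and left by step up to E#4.
Step in, step out in the same direction — a passing tone.

F#4 (beat 2) — appoggiatura; D#4 (beat 6) — passing tone.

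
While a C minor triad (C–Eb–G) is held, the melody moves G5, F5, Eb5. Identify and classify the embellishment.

F5 is a passing tone.

The harmony at that moment is C minor triad (C, Eb, G); F5 is not a chord tone.
It is approached by step down from G5 and left by step down to Eb5.
Step in, step out in the same direction — a passing tone.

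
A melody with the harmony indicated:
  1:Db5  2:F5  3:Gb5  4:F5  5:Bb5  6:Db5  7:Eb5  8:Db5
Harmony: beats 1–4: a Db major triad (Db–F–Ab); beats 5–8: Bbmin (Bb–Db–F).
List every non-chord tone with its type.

The harmony at that moment is Db major triad (Db, F, Ab); Gb5 is not a chord tone.
It is approached by step up from F5 and left by step down to F5.
Step away and step back to the same note — a neighbor tone (upper neighbor).
The harmony at that moment is Bb minor triad (Bb, Db, F); Eb5 is not a chord tone.
It is approached by step up from Db5 and left by step down to Db5.
Step away and step back to the same note — a neighbor tone (upper neighbor).

Gb5 (beat 3) — neighbor tone; Eb5 (beat 7) — neighbor tone.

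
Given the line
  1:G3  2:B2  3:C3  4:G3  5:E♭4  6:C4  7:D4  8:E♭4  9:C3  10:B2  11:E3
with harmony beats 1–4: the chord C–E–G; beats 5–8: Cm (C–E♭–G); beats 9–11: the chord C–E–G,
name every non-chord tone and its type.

B2 (beat 2) — appoggiatura; D4 (beat 7) — passing tone; B2 (beat 10) — escape tone.

The harmony at that moment is C major triad (C, E, G); B2 is not a chord tone.
It is approached by leap down from G3 and left by step up to C3.
Leap in, step out — an appoggiatura.
The harmony at that moment is C minor triad (C, E♭, G); D4 is not a chord tone.
It is approached by step up from C4 and left by step up to E♭4.
Step in, step out in the same direction — a passing tone.
The harmony at that moment is C major triad (C, E, G); B2 is not a chord tone.
It is approached by step down from C3 and left by leap up to E3.
Step in, leap out — an escape tone.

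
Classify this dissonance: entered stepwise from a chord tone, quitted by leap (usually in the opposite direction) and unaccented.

Approach: by step. Departure: by leap. Metric position: weak.
Step in, leap out, from a weak position — an escape tone (échappée). (It is the mirror image of the appoggiatura, which leaps in and steps out on a strong beat.)

Escape tone.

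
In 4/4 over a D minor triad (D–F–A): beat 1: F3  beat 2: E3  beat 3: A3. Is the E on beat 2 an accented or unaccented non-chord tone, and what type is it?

The harmony at that moment is D minor triad (D, F, A); E3 is not a chord tone.
It is approached by step down from F3 and left by leap up to A3.
Step in, leap out — an escape tone.
It falls on a weak beat, so it is unaccented.

Unaccented escape tone.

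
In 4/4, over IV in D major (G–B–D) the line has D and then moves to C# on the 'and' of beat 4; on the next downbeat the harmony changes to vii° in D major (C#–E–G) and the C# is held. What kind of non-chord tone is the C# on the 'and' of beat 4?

The harmony at that moment is G major triad (G, B, D); C# is not a chord tone.
It is approached by step down from D and then sustained as the same pitch into the next harmony.
Arriving early and becoming a chord tone when the harmony changes — an anticipation.

Anticipation.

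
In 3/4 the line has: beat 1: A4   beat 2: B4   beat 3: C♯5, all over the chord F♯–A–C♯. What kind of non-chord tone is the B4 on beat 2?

Passing tone.

The harmony at that moment is F♯ minor triad (F♯, A, C♯); B4 is not a chord tone.
It is approached by step up from A4 and left by step up to C♯5.
Step in, step out in the same direction — a passing tone.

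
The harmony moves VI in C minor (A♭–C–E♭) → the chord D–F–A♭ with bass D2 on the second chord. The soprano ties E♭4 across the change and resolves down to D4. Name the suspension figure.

At the second chord the bass is D2. The suspended E♭4 lies a ninth above the bass; after resolving down by step to D4, the interval above the bass becomes an octave.
Suspension figures are named by those two intervals: 9–8.

9–8 suspension.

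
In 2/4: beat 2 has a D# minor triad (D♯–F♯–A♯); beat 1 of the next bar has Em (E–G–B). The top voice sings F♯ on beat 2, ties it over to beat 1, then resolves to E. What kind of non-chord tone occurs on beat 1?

The harmony at that moment is E minor triad (E, G, B); F♯ is not a chord tone.
It is held over (the same pitch as the preceding F♯) and left by step down to E.
Held over from the previous chord and resolving down by step — a suspension.

Suspension.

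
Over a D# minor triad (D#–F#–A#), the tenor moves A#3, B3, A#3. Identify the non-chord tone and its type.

The harmony at that moment is D# minor triad (D#, F#, A#); B3 is not a chord tone.
It is approached by step up from A#3 and left by step down to A#3.
Step away and step back to the same note — a neighbor tone (upper neighbor).

B3 is a neighbor tone.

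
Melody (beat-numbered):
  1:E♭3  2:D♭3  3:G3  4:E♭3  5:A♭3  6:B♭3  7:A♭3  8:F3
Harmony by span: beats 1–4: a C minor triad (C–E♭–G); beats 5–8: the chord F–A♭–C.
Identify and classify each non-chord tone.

D♭3 (beat 2) — escape tone; B♭3 (beat 6) — neighbor tone.

The harmony at that moment is C minor triad (C, E♭, G); D♭3 is not a chord tone.
It is approached by step down from E♭3 and left by leap up to G3.
Step in, leap out — an escape tone.
The harmony at that moment is F minor triad (F, A♭, C); B♭3 is not a chord tone.
It is approached by step up from A♭3 and left by step down to A♭3.
Step away and step back to the same note — a neighbor tone (upper neighbor).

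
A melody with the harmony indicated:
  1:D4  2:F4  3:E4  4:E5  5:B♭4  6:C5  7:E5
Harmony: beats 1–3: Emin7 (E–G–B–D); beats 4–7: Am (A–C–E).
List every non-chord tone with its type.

The harmony at that moment is E minor seventh chord (E, G, B, D); F4 is not a chord tone.
It is approached by leap up from D4 and left by step down to E4.
Leap in, step out — an appoggiatura.
The harmony at that moment is A minor triad (A, C, E); B♭4 is not a chord tone.
It is approached by leap down from E5 and left by step up to C5.
Leap in, step out — an appoggiatura.

F4 (beat 2) — appoggiatura; B♭4 (beat 5) — appoggiatura.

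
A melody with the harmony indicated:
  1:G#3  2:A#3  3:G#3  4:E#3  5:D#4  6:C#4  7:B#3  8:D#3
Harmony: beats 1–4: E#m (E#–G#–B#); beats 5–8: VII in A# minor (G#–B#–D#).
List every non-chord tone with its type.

The harmony at that moment is E# minor triad (E#, G#, B#); A#3 is not a chord tone.
It is approached by step up from G#3 and left by step down to G#3.
Step away and step back to the same note — a neighbor tone (upper neighbor).
The harmony at that moment is G# major triad (G#, B#, D#); C#4 is not a chord tone.
It is approached by step down from D#4 and left by step down to B#3.
Step in, step out in the same direction — a passing tone.

A#3 (beat 2) — neighbor tone; C#4 (beat 6) — passing tone.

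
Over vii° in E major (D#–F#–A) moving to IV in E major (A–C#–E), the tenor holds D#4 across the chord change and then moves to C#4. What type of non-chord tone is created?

The harmony at that moment is A major triad (A, C#, E); D#4 is not a chord tone.
It is held over (the same pitch as the preceding D#4) and left by step down to C#4.
Held over from the previous chord and resolving down by step — a suspension.

D#4 is a suspension.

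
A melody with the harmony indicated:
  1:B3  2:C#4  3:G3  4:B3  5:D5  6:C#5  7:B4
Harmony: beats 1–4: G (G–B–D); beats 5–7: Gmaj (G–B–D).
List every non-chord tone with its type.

C#4 (beat 2) — escape tone; C#5 (beat 6) — passing tone.

The harmony at that moment is G major triad (G, B, D); C#4 is not a chord tone.
It is approached by step up from B3 and left by leap down to G3.
Step in, leap out — an escape tone.
The harmony at that moment is G major triad (G, B, D); C#5 is not a chord tone.
It is approached by step down from D5 and left by step down to B4.
Step in, step out in the same direction — a passing tone.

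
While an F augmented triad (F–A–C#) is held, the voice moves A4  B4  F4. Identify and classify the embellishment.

B4 is an escape tone.

The harmony at that moment is F augmented triad (F, A, C#); B4 is not a chord tone.
It is approached by step up from A4 and left by leap down to F4.
Step in, leap out — an escape tone.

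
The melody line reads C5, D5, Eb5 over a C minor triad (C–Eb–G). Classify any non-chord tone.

The harmony at that moment is C minor triad (C, Eb, G); D5 is not a chord tone.
It is approached by step up from C5 and left by step up to Eb5.
Step in, step out in the same direction — a passing tone.

D5 is a passing tone.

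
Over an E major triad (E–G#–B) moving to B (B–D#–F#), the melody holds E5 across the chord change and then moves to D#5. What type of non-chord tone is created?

E5 is a suspension.

The harmony at that moment is B major triad (B, D#, F#); E5 is not a chord tone.
It is held over (the same pitch as the preceding E5) and left by step down to D#5.
Held over from the previous chord and resolving down by step — a suspension.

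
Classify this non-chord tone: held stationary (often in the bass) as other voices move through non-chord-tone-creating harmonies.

Pedal tone.

Approach: none. Departure: none — a single pitch is sustained while the chords change around it, passing through harmonies that do not contain it.
No melodic motion at all; the dissonance is created entirely by the moving harmonies against the stationary note — a pedal tone (pedal point).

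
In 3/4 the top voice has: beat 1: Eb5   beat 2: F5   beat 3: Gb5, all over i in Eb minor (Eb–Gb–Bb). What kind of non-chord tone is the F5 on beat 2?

Passing tone.

The harmony at that moment is Eb minor triad (Eb, Gb, Bb); F5 is not a chord tone.
It is approached by step up from Eb5 and left by step up to Gb5.
Step in, step out in the same direction — a passing tone.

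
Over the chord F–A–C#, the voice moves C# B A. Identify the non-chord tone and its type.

B is a passing tone.

The harmony at that moment is F augmented triad (F, A, C#); B is not a chord tone.
It is approached by step down from C# and left by step down to A.
Step in, step out in the same direction — a passing tone.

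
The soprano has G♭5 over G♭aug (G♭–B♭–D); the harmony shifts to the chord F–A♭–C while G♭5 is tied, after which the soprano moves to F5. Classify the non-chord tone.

The harmony at that moment is F minor triad (F, A♭, C); G♭5 is not a chord tone.
It is held over (the same pitch as the preceding G♭5) and left by step down to F5.
Held over from the previous chord and resolving down by step — a suspension.

G♭5 is a suspension.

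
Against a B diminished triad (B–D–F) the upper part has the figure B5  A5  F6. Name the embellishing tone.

A5 is an escape tone.

The harmony at that moment is B diminished triad (B, D, F); A5 is not a chord tone.
It is approached by step down from B5 and left by leap up to F6.
Step in, leap out — an escape tone.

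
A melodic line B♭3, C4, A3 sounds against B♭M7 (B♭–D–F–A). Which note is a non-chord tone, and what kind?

C4 is an escape tone.

The harmony at that moment is B♭ major seventh chord (B♭, D, F, A); C4 is not a chord tone.
It is approached by step up from B♭3 and left by leap down to A3.
Step in, leap out — an escape tone.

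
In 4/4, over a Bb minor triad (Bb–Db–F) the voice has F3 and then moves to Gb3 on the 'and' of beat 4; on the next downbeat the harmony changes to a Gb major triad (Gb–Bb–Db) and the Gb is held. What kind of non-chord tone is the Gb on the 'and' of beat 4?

Anticipation.

The harmony at that moment is Bb minor triad (Bb, Db, F); Gb3 is not a chord tone.
It is approached by step up from F3 and then sustained as the same pitch into the next harmony.
Arriving early and becoming a chord tone when the harmony changes — an anticipation.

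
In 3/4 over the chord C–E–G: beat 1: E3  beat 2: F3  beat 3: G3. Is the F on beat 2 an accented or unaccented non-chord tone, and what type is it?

The harmony at that moment is C major triad (C, E, G); F3 is not a chord tone.
It is approached by step up from E3 and left by step up to G3.
Step in, step out in the same direction — a passing tone.
It falls on a weak beat, so it is unaccented.

Unaccented passing tone.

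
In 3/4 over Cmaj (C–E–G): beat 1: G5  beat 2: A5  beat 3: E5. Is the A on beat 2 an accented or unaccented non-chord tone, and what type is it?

The harmony at that moment is C major triad (C, E, G); A5 is not a chord tone.
It is approached by step up from G5 and left by leap down to E5.
Step in, leap out — an escape tone.
It falls on a weak beat, so it is unaccented.

Unaccented escape tone.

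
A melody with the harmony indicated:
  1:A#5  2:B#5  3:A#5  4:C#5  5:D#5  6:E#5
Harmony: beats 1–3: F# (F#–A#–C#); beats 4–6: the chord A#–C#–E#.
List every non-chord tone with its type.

B#5 (beat 2) — neighbor tone; D#5 (beat 5) — passing tone.

The harmony at that moment is F# major triad (F#, A#, C#); B#5 is not a chord tone.
It is approached by step up from A#5 and left by step down to A#5.
Step away and step back to the same note — a neighbor tone (upper neighbor).
The harmony at that moment is A# minor triad (A#, C#, E#); D#5 is not a chord tone.
It is approached by step up from C#5 and left by step up to E#5.
Step in, step out in the same direction — a passing tone.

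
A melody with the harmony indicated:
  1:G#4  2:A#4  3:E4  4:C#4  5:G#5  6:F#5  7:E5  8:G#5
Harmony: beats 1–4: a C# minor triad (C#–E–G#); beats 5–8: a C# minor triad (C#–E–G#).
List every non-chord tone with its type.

The harmony at that moment is C# minor triad (C#, E, G#); A#4 is not a chord tone.
It is approached by step up from G#4 and left by leap down to E4.
Step in, leap out — an escape tone.
The harmony at that moment is C# minor triad (C#, E, G#); F#5 is not a chord tone.
It is approached by step down from G#5 and left by step down to E5.
Step in, step out in the same direction — a passing tone.

A#4 (beat 2) — escape tone; F#5 (beat 6) — passing tone.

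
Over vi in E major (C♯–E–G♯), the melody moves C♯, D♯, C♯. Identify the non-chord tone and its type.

D♯ is a neighbor tone.

The harmony at that moment is C♯ minor triad (C♯, E, G♯); D♯ is not a chord tone.
It is approached by step up from C♯ and left by step down to C♯.
Step away and step back to the same note — a neighbor tone (upper neighbor).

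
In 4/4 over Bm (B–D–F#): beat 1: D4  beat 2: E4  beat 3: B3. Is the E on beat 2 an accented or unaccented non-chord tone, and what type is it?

The harmony at that moment is B minor triad (B, D, F#); E4 is not a chord tone.
It is approached by step up from D4 and left by leap down to B3.
Step in, leap out — an escape tone.
It falls on a weak beat, so it is unaccented.

Unaccented escape tone.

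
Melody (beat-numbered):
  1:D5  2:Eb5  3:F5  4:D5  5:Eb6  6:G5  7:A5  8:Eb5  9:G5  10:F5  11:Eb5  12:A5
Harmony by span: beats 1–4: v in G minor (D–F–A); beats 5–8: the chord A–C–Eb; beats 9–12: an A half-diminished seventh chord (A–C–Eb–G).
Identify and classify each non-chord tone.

The harmony at that moment is D minor triad (D, F, A); Eb5 is not a chord tone.
It is approached by step up from D5 and left by step up to F5.
Step in, step out in the same direction — a passing tone.
The harmony at that moment is A diminished triad (A, C, Eb); G5 is not a chord tone.
It is approached by leap down from Eb6 and left by step up to A5.
Leap in, step out — an appoggiatura.
The harmony at that moment is A half-diminished seventh chord (A, C, Eb, G); F5 is not a chord tone.
It is approached by step down from G5 and left by step down to Eb5.
Step in, step out in the same direction — a passing tone.

Eb5 (beat 2) — passing tone; G5 (beat 6) — appoggiatura; F5 (beat 10) — passing tone.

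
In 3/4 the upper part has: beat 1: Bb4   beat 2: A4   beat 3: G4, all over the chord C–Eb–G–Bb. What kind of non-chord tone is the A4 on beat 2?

Passing tone.

The harmony at that moment is C minor seventh chord (C, Eb, G, Bb); A4 is not a chord tone.
It is approached by step down from Bb4 and left by step down to G4.
Step in, step out in the same direction — a passing tone.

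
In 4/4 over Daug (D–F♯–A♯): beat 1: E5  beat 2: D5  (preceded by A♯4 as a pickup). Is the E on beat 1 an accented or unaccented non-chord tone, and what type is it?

The harmony at that moment is D augmented triad (D, F♯, A♯); E5 is not a chord tone.
It is approached by leap up from A♯4 and left by step down to D5.
Leap in, step out — an appoggiatura.
It falls on the downbeat, so it is accented.

Accented appoggiatura.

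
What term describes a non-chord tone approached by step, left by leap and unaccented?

Escape tone.

Approach: by step. Departure: by leap. Metric position: weak.
Step in, leap out, from a weak position — an escape tone (échappée). (It is the mirror image of the appoggiatura, which leaps in and steps out on a strong beat.)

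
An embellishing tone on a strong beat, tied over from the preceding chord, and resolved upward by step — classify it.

Retardation.

Approach: by preparation — the pitch is first a chord tone, then held (tied or repeated) while the harmony changes under it. Departure: up by step. Metric position: strong.
A prepared dissonance that resolves upward by step — a retardation. (The same figure resolving downward would be a suspension.)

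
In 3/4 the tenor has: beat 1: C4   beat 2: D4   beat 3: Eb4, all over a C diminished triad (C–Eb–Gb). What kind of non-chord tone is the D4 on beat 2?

The harmony at that moment is C diminished triad (C, Eb, Gb); D4 is not a chord tone.
It is approached by step up from C4 and left by step up to Eb4.
Step in, step out in the same direction — a passing tone.

Passing tone.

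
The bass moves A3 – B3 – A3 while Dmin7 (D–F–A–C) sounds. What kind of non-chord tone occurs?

The harmony at that moment is D minor seventh chord (D, F, A, C); B3 is not a chord tone.
It is approached by step up from A3 and left by step down to A3.
Step away and step back to the same note — a neighbor tone (upper neighbor).

B3 is a neighbor tone.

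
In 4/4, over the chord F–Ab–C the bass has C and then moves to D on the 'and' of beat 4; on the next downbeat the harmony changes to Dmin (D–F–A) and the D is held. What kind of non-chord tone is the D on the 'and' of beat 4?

The harmony at that moment is F minor triad (F, Ab, C); D is not a chord tone.
It is approached by step up from C and then sustained as the same pitch into the next harmony.
Arriving early and becoming a chord tone when the harmony changes — an anticipation.

Anticipation.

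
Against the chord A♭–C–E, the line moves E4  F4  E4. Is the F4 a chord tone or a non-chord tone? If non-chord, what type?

Non-chord tone — a neighbor tone.

The harmony at that moment is A♭ augmented triad (A♭, C, E); F4 is not a chord tone.
It is approached by step up from E4 and left by step down to E4.
Step away and step back to the same note — a neighbor tone (upper neighbor).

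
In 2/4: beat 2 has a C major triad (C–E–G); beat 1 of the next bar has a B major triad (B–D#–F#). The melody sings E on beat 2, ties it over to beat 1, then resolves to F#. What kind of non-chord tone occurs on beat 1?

Retardation.

The harmony at that moment is B major triad (B, D#, F#); E is not a chord tone.
It is held over (the same pitch as the preceding E) and left by step up to F#.
Held over from the previous chord and resolving up by step — a retardation.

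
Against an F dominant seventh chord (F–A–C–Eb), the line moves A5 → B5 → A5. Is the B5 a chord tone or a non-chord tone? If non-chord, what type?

The harmony at that moment is F dominant seventh chord (F, A, C, Eb); B5 is not a chord tone.
It is approached by step up from A5 and left by step down to A5.
Step away and step back to the same note — a neighbor tone (upper neighbor).

Non-chord tone — a neighbor tone.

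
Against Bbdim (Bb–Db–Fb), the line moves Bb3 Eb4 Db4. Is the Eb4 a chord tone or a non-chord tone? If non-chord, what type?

The harmony at that moment is Bb diminished triad (Bb, Db, Fb); Eb4 is not a chord tone.
It is approached by leap up from Bb3 and left by step down to Db4.
Leap in, step out — an appoggiatura.

Non-chord tone — an appoggiatura.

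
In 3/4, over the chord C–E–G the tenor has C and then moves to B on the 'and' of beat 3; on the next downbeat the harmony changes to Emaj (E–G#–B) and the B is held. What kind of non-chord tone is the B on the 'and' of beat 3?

The harmony at that moment is C major triad (C, E, G); B is not a chord tone.
It is approached by step down from C and then sustained as the same pitch into the next harmony.
Arriving early and becoming a chord tone when the harmony changes — an anticipation.

Anticipation.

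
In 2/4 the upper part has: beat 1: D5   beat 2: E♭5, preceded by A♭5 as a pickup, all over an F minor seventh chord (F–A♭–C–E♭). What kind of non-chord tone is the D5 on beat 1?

The harmony at that moment is F minor seventh chord (F, A♭, C, E♭); D5 is not a chord tone.
It is approached by leap down from A♭5 and left by step up to E♭5.
Leap in, step out, metrically accented — an appoggiatura.

Appoggiatura.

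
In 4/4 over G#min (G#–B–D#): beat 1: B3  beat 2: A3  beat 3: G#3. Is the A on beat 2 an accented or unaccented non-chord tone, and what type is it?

Unaccented passing tone.

The harmony at that moment is G# minor triad (G#, B, D#); A3 is not a chord tone.
It is approached by step down from B3 and left by step down to G#3.
Step in, step out in the same direction — a passing tone.
It falls on a weak beat, so it is unaccented.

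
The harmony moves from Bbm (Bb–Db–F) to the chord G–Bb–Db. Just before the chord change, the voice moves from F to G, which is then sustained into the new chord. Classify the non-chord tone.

The harmony at that moment is Bb minor triad (Bb, Db, F); G is not a chord tone.
It is approached by step up from F and then sustained as the same pitch into the next harmony.
Arriving early and becoming a chord tone when the harmony changes — an anticipation.

G is an anticipation.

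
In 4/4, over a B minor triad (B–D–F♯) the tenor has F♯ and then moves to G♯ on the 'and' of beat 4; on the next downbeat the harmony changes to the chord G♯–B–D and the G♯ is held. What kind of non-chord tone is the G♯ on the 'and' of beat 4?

The harmony at that moment is B minor triad (B, D, F♯); G♯ is not a chord tone.
It is approached by step up from F♯ and then sustained as the same pitch into the next harmony.
Arriving early and becoming a chord tone when the harmony changes — an anticipation.

Anticipation.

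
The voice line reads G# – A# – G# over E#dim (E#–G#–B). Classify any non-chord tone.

A# is a neighbor tone.

The harmony at that moment is E# diminished triad (E#, G#, B); A# is not a chord tone.
It is approached by step up from G# and left by step down to G#.
Step away and step back to the same note — a neighbor tone (upper neighbor).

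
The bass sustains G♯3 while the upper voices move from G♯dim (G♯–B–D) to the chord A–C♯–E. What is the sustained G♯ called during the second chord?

The harmony at that moment is A major triad (A, C♯, E); G♯3 is not a chord tone.
It is held over (the same pitch as the preceding G♯3) and then sustained as the same pitch into the next harmony.
Sustained through a change of harmony — a pedal tone.

Pedal tone (pedal point).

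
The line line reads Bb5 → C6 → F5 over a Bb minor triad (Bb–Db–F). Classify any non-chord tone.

C6 is an escape tone.

The harmony at that moment is Bb minor triad (Bb, Db, F); C6 is not a chord tone.
It is approached by step up from Bb5 and left by leap down to F5.
Step in, leap out — an escape tone.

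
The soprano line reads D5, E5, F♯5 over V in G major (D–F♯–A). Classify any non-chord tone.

E5 is a passing tone.

The harmony at that moment is D major triad (D, F♯, A); E5 is not a chord tone.
It is approached by step up from D5 and left by step up to F♯5.
Step in, step out in the same direction — a passing tone.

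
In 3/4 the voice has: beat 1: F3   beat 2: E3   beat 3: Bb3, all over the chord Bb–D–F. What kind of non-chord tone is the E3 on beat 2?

The harmony at that moment is Bb major triad (Bb, D, F); E3 is not a chord tone.
It is approached by step down from F3 and left by leap up to Bb3.
Step in, leap out, on a weak beat — an escape tone.

Escape tone.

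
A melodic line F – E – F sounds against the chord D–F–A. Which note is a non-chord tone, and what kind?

E is a neighbor tone.

The harmony at that moment is D minor triad (D, F, A); E is not a chord tone.
It is approached by step down from F and left by step up to F.
Step away and step back to the same note — a neighbor tone (lower neighbor).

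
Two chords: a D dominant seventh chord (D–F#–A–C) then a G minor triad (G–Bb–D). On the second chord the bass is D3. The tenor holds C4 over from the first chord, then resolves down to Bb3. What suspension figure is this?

7–6 suspension.

At the second chord the bass is D3. The suspended C4 lies a seventh above the bass; after resolving down by step to Bb3, the interval above the bass becomes a sixth.
Suspension figures are named by those two intervals: 7–6.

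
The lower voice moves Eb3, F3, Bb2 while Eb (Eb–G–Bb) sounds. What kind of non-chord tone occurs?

F3 is an escape tone.

The harmony at that moment is Eb major triad (Eb, G, Bb); F3 is not a chord tone.
It is approached by step up from Eb3 and left by leap down to Bb2.
Step in, leap out — an escape tone.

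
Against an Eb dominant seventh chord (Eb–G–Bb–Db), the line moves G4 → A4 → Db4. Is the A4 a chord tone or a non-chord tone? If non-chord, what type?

The harmony at that moment is Eb dominant seventh chord (Eb, G, Bb, Db); A4 is not a chord tone.
It is approached by step up from G4 and left by leap down to Db4.
Step in, leap out — an escape tone.

Non-chord tone — an escape tone.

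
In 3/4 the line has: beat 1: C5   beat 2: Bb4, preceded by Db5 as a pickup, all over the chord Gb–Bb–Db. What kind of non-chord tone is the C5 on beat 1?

The harmony at that moment is Gb major triad (Gb, Bb, Db); C5 is not a chord tone.
It is approached by step down from Db5 and left by step down to Bb4.
Step in, step out in the same direction — a passing tone.

Passing tone.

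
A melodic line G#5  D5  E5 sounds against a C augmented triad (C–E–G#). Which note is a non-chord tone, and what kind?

D5 is an appoggiatura.

The harmony at that moment is C augmented triad (C, E, G#); D5 is not a chord tone.
It is approached by leap down from G#5 and left by step up to E5.
Leap in, step out — an appoggiatura.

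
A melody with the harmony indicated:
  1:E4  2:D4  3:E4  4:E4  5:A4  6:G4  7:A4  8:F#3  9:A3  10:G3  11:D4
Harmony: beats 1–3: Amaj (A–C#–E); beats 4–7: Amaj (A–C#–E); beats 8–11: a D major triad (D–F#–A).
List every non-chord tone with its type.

The harmony at that moment is A major triad (A, C#, E); D4 is not a chord tone.
It is approached by step down from E4 and left by step up to E4.
Step away and step back to the same note — a neighbor tone (lower neighbor).
The harmony at that moment is A major triad (A, C#, E); G4 is not a chord tone.
It is approached by step down from A4 and left by step up to A4.
Step away and step back to the same note — a neighbor tone (lower neighbor).
The harmony at that moment is D major triad (D, F#, A); G3 is not a chord tone.
It is approached by step down from A3 and left by leap up to D4.
Step in, leap out — an escape tone.

D4 (beat 2) — neighbor tone; G4 (beat 6) — neighbor tone; G3 (beat 10) — escape tone.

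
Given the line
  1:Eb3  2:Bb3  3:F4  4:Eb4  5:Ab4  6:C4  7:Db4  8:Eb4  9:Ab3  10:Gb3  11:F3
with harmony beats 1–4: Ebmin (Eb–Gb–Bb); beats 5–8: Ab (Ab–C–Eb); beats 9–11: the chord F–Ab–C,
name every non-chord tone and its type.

The harmony at that moment is Eb minor triad (Eb, Gb, Bb); F4 is not a chord tone.
It is approached by leap up from Bb3 and left by step down to Eb4.
Leap in, step out — an appoggiatura.
The harmony at that moment is Ab major triad (Ab, C, Eb); Db4 is not a chord tone.
It is approached by step up from C4 and left by step up to Eb4.
Step in, step out in the same direction — a passing tone.
The harmony at that moment is F minor triad (F, Ab, C); Gb3 is not a chord tone.
It is approached by step down from Ab3 and left by step down to F3.
Step in, step out in the same direction — a passing tone.

F4 (beat 3) — appoggiatura; Db4 (beat 7) — passing tone; Gb3 (beat 10) — passing tone.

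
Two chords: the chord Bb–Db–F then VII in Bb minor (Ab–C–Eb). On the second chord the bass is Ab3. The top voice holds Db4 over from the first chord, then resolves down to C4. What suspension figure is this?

At the second chord the bass is Ab3. The suspended Db4 lies a fourth above the bass; after resolving down by step to C4, the interval above the bass becomes a third.
Suspension figures are named by those two intervals: 4–3.

4–3 suspension.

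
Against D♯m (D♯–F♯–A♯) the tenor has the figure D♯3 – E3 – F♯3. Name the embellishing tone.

The harmony at that moment is D♯ minor triad (D♯, F♯, A♯); E3 is not a chord tone.
It is approached by step up from D♯3 and left by step up to F♯3.
Step in, step out in the same direction — a passing tone.

E3 is a passing tone.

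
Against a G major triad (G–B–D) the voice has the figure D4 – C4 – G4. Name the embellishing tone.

The harmony at that moment is G major triad (G, B, D); C4 is not a chord tone.
It is approached by step down from D4 and left by leap up to G4.
Step in, leap out — an escape tone.

C4 is an escape tone.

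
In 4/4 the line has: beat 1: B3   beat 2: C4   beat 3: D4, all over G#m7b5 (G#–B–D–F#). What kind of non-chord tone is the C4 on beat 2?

Passing tone.

The harmony at that moment is G# half-diminished seventh chord (G#, B, D, F#); C4 is not a chord tone.
It is approached by step up from B3 and left by step up to D4.
Step in, step out in the same direction — a passing tone.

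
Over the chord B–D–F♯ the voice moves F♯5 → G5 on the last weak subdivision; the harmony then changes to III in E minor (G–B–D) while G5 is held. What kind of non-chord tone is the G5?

G5 is an anticipation.

The harmony at that moment is B minor triad (B, D, F♯); G5 is not a chord tone.
It is approached by step up from F♯5 and then sustained as the same pitch into the next harmony.
Arriving early and becoming a chord tone when the harmony changes — an anticipation.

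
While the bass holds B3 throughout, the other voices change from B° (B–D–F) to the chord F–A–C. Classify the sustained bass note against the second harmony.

Pedal tone (pedal point).

The harmony at that moment is F major triad (F, A, C); B3 is not a chord tone.
It is held over (the same pitch as the preceding B3) and then sustained as the same pitch into the next harmony.
Sustained through a change of harmony — a pedal tone.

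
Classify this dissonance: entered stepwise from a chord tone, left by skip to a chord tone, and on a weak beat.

Escape tone.

Approach: by step. Departure: by leap. Metric position: weak.
Step in, leap out, from a weak position — an escape tone (échappée). (It is the mirror image of the appoggiatura, which leaps in and steps out on a strong beat.)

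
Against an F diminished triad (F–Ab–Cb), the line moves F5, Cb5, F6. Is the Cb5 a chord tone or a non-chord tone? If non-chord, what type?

F diminished triad contains F, Ab, Cb; Cb is the fifth, so it is a chord tone.

Chord tone (the fifth of F diminished triad).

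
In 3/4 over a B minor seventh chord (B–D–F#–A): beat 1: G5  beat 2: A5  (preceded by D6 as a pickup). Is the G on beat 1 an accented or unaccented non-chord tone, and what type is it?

The harmony at that moment is B minor seventh chord (B, D, F#, A); G5 is not a chord tone.
It is approached by leap down from D6 and left by step up to A5.
Leap in, step out — an appoggiatura.
It falls on the downbeat, so it is accented.

Accented appoggiatura.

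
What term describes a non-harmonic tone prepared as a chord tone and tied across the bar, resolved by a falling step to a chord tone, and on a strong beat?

Suspension.

Approach: by preparation — the pitch is first a chord tone, then held (tied or repeated) while the harmony changes under it. Departure: down by step. Metric position: strong.
A prepared dissonance that resolves downward by step — a suspension. (The same figure resolving upward would be a retardation.)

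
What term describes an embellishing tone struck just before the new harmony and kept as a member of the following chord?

Anticipation.

Approach: ahead of the chord change (typically by step), so it is dissonant against the current harmony. Departure: none — the same pitch is restated or held and is a chord tone of the new harmony.
Dissonant first, consonant once the harmony catches up: the note simply arrives early — an anticipation. (The reverse timing, consonant first and dissonant after the change, would be a suspension or retardation.)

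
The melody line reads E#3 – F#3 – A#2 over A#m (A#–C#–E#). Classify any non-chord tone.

F#3 is an escape tone.

The harmony at that moment is A# minor triad (A#, C#, E#); F#3 is not a chord tone.
It is approached by step up from E#3 and left by leap down to A#2.
Step in, leap out — an escape tone.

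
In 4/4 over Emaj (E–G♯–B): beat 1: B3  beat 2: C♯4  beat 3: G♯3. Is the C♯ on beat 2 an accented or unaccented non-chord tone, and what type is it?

Unaccented escape tone.

The harmony at that moment is E major triad (E, G♯, B); C♯4 is not a chord tone.
It is approached by step up from B3 and left by leap down to G♯3.
Step in, leap out — an escape tone.
It falls on a weak beat, so it is unaccented.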